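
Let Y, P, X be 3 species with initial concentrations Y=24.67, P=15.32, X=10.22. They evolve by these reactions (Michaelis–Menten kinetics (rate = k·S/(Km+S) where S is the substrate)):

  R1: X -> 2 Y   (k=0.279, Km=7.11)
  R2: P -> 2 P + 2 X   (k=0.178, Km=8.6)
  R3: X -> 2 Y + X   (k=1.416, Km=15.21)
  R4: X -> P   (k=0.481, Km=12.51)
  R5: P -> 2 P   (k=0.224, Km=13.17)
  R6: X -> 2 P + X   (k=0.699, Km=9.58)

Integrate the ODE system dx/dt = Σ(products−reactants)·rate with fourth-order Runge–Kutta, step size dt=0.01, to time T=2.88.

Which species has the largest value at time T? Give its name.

Dominant species at T: Y

RK4 with dt=0.01: 288 steps to T=2.88. Trajectory (selected grid times):
t=0.00: Y=24.67 P=15.32 X=10.22
t=0.32: Y=25.14 P=15.70 X=10.17
t=0.64: Y=25.61 P=16.07 X=10.12
t=0.96: Y=26.07 P=16.45 X=10.08
t=1.28: Y=26.54 P=16.82 X=10.03
t=1.60: Y=27.00 P=17.20 X=9.99
t=1.92: Y=27.47 P=17.57 X=9.94
t=2.24: Y=27.93 P=17.95 X=9.90
t=2.56: Y=28.39 P=18.32 X=9.86
t=2.88: Y=28.85 P=18.70 X=9.81
At T=2.88: Y=28.85 P=18.70 X=9.81; the largest is Y.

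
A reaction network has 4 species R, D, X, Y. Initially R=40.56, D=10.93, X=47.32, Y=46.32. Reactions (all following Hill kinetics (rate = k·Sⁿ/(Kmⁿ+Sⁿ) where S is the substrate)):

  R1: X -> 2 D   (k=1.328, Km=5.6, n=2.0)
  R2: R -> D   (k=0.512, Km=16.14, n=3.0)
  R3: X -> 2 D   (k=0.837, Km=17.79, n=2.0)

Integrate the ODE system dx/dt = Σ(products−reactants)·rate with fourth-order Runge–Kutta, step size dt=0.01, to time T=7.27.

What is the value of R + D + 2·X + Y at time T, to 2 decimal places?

Check how each reaction changes W = R + D + 2·X + Y (weight of products minus weight of reactants):
R1: X -> 2 D: (1·2) − (2·1) = 2 − 2 = 0
R2: R -> D: (1·1) − (1·1) = 1 − 1 = 0
R3: X -> 2 D: (1·2) − (2·1) = 2 − 2 = 0
Every reaction leaves W unchanged, so W is conserved and no simulation is needed: W(T) = W(0) = 40.56 + 10.93 + 2·47.32 + 46.32 = 192.45

Value at T = 192.45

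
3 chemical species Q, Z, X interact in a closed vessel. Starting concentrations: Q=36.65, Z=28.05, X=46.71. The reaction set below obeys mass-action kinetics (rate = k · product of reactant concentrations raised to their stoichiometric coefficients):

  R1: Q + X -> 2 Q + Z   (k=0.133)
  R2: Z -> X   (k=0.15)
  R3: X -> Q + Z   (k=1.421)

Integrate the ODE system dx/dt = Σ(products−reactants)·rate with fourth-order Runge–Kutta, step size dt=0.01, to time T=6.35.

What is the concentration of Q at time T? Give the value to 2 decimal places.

Q at T = 152.66

RK4 with dt=0.01: 635 steps to T=6.35. Trajectory (selected grid times):
t=0.00: Q=36.65 Z=28.05 X=46.71
t=0.71: Q=89.63 Z=73.91 X=0.85
t=1.41: Q=97.46 Z=73.98 X=0.78
t=2.12: Q=105.40 Z=74.04 X=0.72
t=2.82: Q=113.22 Z=74.08 X=0.68
t=3.53: Q=121.15 Z=74.12 X=0.64
t=4.23: Q=128.97 Z=74.16 X=0.60
t=4.94: Q=136.91 Z=74.19 X=0.57
t=5.64: Q=144.73 Z=74.22 X=0.54
t=6.35: Q=152.66 Z=74.25 X=0.51
Read off Q at T=6.35: 152.66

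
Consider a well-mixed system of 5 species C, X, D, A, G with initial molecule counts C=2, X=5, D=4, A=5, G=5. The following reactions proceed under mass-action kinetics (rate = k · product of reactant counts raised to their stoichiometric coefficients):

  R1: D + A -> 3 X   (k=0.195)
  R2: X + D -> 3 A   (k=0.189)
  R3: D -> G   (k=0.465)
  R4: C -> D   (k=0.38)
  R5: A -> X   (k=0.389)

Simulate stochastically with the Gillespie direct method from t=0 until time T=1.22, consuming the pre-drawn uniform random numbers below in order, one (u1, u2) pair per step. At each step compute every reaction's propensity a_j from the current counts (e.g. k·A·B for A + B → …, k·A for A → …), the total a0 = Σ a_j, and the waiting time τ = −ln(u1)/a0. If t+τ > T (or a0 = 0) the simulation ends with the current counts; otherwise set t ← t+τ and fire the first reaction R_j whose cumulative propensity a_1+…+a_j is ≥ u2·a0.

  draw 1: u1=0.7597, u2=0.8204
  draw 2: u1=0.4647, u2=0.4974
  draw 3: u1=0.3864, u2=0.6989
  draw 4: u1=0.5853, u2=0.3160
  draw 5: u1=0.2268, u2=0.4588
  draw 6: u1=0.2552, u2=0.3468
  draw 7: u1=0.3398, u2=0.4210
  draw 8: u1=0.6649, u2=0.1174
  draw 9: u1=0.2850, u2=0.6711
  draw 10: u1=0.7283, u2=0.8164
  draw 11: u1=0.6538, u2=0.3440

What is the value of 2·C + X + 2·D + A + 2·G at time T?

Value at T = 32

Check how each reaction changes W = 2·C + X + 2·D + A + 2·G (weight of products minus weight of reactants):
R1: D + A -> 3 X: (1·3) − (2·1 + 1·1) = 3 − 3 = 0
R2: X + D -> 3 A: (1·3) − (1·1 + 2·1) = 3 − 3 = 0
R3: D -> G: (2·1) − (2·1) = 2 − 2 = 0
R4: C -> D: (2·1) − (2·1) = 2 − 2 = 0
R5: A -> X: (1·1) − (1·1) = 1 − 1 = 0
Every reaction leaves W unchanged, so W is conserved and no simulation is needed: W(T) = W(0) = 2·2 + 5 + 2·4 + 5 + 2·5 = 32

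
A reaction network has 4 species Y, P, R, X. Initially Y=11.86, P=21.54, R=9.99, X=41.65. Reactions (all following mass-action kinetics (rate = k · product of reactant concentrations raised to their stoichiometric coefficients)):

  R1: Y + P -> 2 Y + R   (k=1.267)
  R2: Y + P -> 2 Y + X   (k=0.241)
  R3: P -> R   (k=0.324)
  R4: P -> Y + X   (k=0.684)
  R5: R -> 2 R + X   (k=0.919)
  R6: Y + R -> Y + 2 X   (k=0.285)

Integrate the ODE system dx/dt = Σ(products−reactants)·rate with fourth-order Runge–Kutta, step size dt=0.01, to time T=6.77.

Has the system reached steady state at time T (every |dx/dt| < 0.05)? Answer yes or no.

Steady state at T: yes

RK4 with dt=0.01: 677 steps to T=6.77. Trajectory (selected grid times):
t=0.00: Y=11.86 P=21.54 R=9.99 X=41.65
t=0.75: Y=33.18 P=0.00 R=0.06 X=110.67
t=1.50: Y=33.18 P=0.00 R=0.00 X=110.82
t=2.26: Y=33.18 P=0.00 R=0.00 X=110.82
t=3.01: Y=33.18 P=0.00 R=0.00 X=110.82
t=3.76: Y=33.18 P=0.00 R=0.00 X=110.82
t=4.51: Y=33.18 P=0.00 R=0.00 X=110.82
t=5.27: Y=33.18 P=0.00 R=0.00 X=110.82
t=6.02: Y=33.18 P=0.00 R=0.00 X=110.82
t=6.77: Y=33.18 P=0.00 R=0.00 X=110.82
Rates at T: R1=0.0000, R2=0.0000, R3=0.0000, R4=0.0000, R5=0.0000, R6=0.0000
dx/dt at T (Σ net stoichiometry × rate): Y=+0.0000, P=-0.0000, R=-0.0000, X=+0.0000
Largest |dx/dt| is |+0.0000| (X) < 0.05 → steady.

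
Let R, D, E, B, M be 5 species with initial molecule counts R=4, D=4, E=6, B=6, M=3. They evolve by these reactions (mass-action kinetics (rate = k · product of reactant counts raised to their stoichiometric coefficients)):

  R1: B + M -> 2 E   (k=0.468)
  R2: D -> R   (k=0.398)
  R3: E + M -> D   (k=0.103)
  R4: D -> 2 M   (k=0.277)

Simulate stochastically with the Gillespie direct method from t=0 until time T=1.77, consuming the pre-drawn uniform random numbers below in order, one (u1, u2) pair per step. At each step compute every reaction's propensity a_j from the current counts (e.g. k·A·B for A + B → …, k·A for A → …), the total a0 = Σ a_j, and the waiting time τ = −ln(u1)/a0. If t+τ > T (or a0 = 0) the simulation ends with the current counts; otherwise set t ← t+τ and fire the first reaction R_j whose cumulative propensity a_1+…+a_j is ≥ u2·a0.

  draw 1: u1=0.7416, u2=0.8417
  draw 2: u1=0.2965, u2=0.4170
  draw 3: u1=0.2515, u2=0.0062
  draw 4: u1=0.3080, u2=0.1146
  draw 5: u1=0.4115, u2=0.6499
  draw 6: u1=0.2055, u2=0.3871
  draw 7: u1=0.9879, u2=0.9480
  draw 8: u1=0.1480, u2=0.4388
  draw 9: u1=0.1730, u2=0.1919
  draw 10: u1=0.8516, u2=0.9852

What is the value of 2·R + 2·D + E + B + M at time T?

Check how each reaction changes W = 2·R + 2·D + E + B + M (weight of products minus weight of reactants):
R1: B + M -> 2 E: (1·2) − (1·1 + 1·1) = 2 − 2 = 0
R2: D -> R: (2·1) − (2·1) = 2 − 2 = 0
R3: E + M -> D: (2·1) − (1·1 + 1·1) = 2 − 2 = 0
R4: D -> 2 M: (1·2) − (2·1) = 2 − 2 = 0
Every reaction leaves W unchanged, so W is conserved and no simulation is needed: W(T) = W(0) = 2·4 + 2·4 + 6 + 6 + 3 = 31

Value at T = 31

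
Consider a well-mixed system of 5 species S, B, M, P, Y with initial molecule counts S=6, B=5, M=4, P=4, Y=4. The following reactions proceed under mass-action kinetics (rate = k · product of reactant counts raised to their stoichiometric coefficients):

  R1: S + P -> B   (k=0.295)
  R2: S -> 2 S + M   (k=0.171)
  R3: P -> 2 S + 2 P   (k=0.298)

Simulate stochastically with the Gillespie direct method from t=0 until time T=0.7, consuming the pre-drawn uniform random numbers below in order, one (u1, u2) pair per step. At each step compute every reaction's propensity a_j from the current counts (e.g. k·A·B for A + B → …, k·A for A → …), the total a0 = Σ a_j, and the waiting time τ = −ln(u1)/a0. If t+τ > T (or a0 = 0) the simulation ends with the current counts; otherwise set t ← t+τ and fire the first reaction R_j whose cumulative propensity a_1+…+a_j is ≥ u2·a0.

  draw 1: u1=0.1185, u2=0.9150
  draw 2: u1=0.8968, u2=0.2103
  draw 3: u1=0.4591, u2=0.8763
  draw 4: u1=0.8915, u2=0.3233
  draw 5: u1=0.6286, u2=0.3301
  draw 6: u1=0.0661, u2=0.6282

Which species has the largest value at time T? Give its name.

Dominant species at T: B

t=0.000: S=6 B=5 M=4 P=4 Y=4
Draw 1: a1=7.080, a2=1.026, a3=1.192, a0=9.298; τ=−ln(0.1185)/9.298=0.229 → t=0.229; u2·a0=0.9150·9.298=8.508; a1+a2=8.106 < 8.508 ≤ a1+…+a3=9.298 → R3 fires; S=8 B=5 M=4 P=5 Y=4
Draw 2: a1=11.800, a2=1.368, a3=1.490, a0=14.658; τ=−ln(0.8968)/14.658=0.007 → t=0.237; u2·a0=0.2103·14.658=3.083 ≤ a1=11.800 → R1 fires; S=7 B=6 M=4 P=4 Y=4
Draw 3: a1=8.260, a2=1.197, a3=1.192, a0=10.649; τ=−ln(0.4591)/10.649=0.073 → t=0.310; u2·a0=0.8763·10.649=9.332; a1=8.260 < 9.332 ≤ a1+a2=9.457 → R2 fires; S=8 B=6 M=5 P=4 Y=4
Draw 4: a1=9.440, a2=1.368, a3=1.192, a0=12.000; τ=−ln(0.8915)/12.000=0.010 → t=0.319; u2·a0=0.3233·12.000=3.880 ≤ a1=9.440 → R1 fires; S=7 B=7 M=5 P=3 Y=4
Draw 5: a1=6.195, a2=1.197, a3=0.894, a0=8.286; τ=−ln(0.6286)/8.286=0.056 → t=0.376; u2·a0=0.3301·8.286=2.735 ≤ a1=6.195 → R1 fires; S=6 B=8 M=5 P=2 Y=4
Draw 6: a1=3.540, a2=1.026, a3=0.596, a0=5.162; τ=−ln(0.0661)/5.162=0.526 → t=0.902 > T=0.7: stop.
At T=0.7: S=6 B=8 M=5 P=2 Y=4; the largest is B.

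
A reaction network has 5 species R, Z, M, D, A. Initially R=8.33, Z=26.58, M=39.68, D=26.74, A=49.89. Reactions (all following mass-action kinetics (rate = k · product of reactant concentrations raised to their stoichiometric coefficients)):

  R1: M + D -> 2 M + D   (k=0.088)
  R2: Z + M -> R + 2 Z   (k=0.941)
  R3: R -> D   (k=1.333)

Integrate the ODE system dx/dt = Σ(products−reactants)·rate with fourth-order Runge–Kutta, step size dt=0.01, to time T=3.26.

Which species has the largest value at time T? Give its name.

Dominant species at T: D

RK4 with dt=0.01: 326 steps to T=3.26. Trajectory (selected grid times):
t=0.00: R=8.33 Z=26.58 M=39.68 D=26.74 A=49.89
t=0.36: R=32.12 Z=68.69 M=0.00 D=45.07 A=49.89
t=0.72: R=19.88 Z=68.69 M=0.00 D=57.31 A=49.89
t=1.09: R=12.14 Z=68.69 M=0.00 D=65.05 A=49.89
t=1.45: R=7.51 Z=68.69 M=0.00 D=69.67 A=49.89
t=1.81: R=4.65 Z=68.69 M=0.00 D=72.53 A=49.89
t=2.17: R=2.88 Z=68.69 M=0.00 D=74.31 A=49.89
t=2.54: R=1.76 Z=68.69 M=0.00 D=75.43 A=49.89
t=2.90: R=1.09 Z=68.69 M=0.00 D=76.10 A=49.89
t=3.26: R=0.67 Z=68.69 M=0.00 D=76.51 A=49.89
At T=3.26: R=0.67 Z=68.69 M=0.00 D=76.51 A=49.89; the largest is D.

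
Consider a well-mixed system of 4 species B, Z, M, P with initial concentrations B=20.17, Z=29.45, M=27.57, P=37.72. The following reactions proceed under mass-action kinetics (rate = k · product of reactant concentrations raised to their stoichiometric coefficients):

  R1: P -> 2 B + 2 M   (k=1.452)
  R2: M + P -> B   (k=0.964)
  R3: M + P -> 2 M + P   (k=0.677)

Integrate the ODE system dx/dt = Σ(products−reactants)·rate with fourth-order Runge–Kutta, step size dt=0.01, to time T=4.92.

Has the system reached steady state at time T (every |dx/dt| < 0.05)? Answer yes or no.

Steady state at T: yes

RK4 with dt=0.01: 492 steps to T=4.92. Trajectory (selected grid times):
t=0.00: B=20.17 Z=29.45 M=27.57 P=37.72
t=0.55: B=60.09 Z=29.45 M=21.41 P=0.00
t=1.09: B=60.09 Z=29.45 M=21.41 P=0.00
t=1.64: B=60.09 Z=29.45 M=21.41 P=0.00
t=2.19: B=60.09 Z=29.45 M=21.41 P=0.00
t=2.73: B=60.09 Z=29.45 M=21.41 P=0.00
t=3.28: B=60.09 Z=29.45 M=21.41 P=0.00
t=3.83: B=60.09 Z=29.45 M=21.41 P=0.00
t=4.37: B=60.09 Z=29.45 M=21.41 P=0.00
t=4.92: B=60.09 Z=29.45 M=21.41 P=0.00
Rates at T: R1=0.0000, R2=0.0000, R3=0.0000
dx/dt at T (Σ net stoichiometry × rate): B=+0.0000, Z=+0.0000, M=-0.0000, P=-0.0000
Largest |dx/dt| is |+0.0000| (B) < 0.05 → steady.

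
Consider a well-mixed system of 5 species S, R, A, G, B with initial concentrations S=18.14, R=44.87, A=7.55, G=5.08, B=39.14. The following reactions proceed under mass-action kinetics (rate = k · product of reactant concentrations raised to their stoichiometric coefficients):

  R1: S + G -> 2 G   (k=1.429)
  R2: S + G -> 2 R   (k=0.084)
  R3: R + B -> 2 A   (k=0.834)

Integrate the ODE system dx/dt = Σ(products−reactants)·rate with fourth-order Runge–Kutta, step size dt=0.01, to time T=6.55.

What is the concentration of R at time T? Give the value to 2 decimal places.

R at T = 7.74

RK4 with dt=0.01: 655 steps to T=6.55. Trajectory (selected grid times):
t=0.00: S=18.14 R=44.87 A=7.55 G=5.08 B=39.14
t=0.73: S=0.00 R=7.80 A=85.71 G=21.21 B=0.06
t=1.46: S=0.00 R=7.74 A=85.83 G=21.21 B=0.00
t=2.18: S=0.00 R=7.74 A=85.83 G=21.21 B=0.00
t=2.91: S=0.00 R=7.74 A=85.83 G=21.21 B=0.00
t=3.64: S=0.00 R=7.74 A=85.83 G=21.21 B=0.00
t=4.37: S=0.00 R=7.74 A=85.83 G=21.21 B=0.00
t=5.09: S=0.00 R=7.74 A=85.83 G=21.21 B=0.00
t=5.82: S=0.00 R=7.74 A=85.83 G=21.21 B=0.00
t=6.55: S=0.00 R=7.74 A=85.83 G=21.21 B=0.00
Read off R at T=6.55: 7.74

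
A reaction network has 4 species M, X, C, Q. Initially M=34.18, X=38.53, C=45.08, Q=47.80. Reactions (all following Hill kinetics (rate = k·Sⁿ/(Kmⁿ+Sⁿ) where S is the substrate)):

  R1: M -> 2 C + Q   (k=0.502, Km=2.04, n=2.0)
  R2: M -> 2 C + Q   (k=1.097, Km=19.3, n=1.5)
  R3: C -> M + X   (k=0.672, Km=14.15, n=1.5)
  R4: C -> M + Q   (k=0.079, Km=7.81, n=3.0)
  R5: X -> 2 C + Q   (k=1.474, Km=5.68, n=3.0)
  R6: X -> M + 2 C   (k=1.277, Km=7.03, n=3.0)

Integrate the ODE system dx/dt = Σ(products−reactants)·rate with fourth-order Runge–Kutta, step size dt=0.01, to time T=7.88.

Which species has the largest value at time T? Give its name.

RK4 with dt=0.01: 788 steps to T=7.88. Trajectory (selected grid times):
t=0.00: M=34.18 X=38.53 C=45.08 Q=47.80
t=0.88: M=34.76 X=36.63 C=51.56 Q=50.28
t=1.75: M=35.33 X=34.77 C=57.96 Q=52.74
t=2.63: M=35.92 X=32.90 C=64.43 Q=55.23
t=3.50: M=36.49 X=31.05 C=70.82 Q=57.70
t=4.38: M=37.08 X=29.20 C=77.28 Q=60.20
t=5.25: M=37.66 X=27.38 C=83.66 Q=62.67
t=6.13: M=38.23 X=25.55 C=90.11 Q=65.17
t=7.00: M=38.80 X=23.75 C=96.48 Q=67.65
t=7.88: M=39.37 X=21.94 C=102.90 Q=70.15
At T=7.88: M=39.37 X=21.94 C=102.90 Q=70.15; the largest is C.

Dominant species at T: C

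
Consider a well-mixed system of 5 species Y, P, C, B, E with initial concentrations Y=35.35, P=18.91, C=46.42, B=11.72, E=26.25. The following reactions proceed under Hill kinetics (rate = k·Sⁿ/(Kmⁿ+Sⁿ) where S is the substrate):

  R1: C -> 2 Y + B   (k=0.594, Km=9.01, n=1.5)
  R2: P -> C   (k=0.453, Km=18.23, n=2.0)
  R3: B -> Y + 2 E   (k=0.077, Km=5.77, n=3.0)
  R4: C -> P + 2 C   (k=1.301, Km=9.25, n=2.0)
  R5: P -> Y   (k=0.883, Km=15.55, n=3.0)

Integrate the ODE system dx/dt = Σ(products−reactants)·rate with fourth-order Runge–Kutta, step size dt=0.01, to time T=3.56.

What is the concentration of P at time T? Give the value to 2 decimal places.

RK4 with dt=0.01: 356 steps to T=3.56. Trajectory (selected grid times):
t=0.00: Y=35.35 P=18.91 C=46.42 B=11.72 E=26.25
t=0.40: Y=36.04 P=19.09 C=46.80 B=11.91 E=26.31
t=0.79: Y=36.72 P=19.26 C=47.16 B=12.10 E=26.36
t=1.19: Y=37.42 P=19.43 C=47.54 B=12.29 E=26.41
t=1.58: Y=38.11 P=19.60 C=47.91 B=12.48 E=26.47
t=1.98: Y=38.81 P=19.77 C=48.29 B=12.67 E=26.53
t=2.37: Y=39.50 P=19.93 C=48.66 B=12.86 E=26.58
t=2.77: Y=40.21 P=20.09 C=49.04 B=13.05 E=26.64
t=3.16: Y=40.90 P=20.25 C=49.41 B=13.23 E=26.69
t=3.56: Y=41.62 P=20.41 C=49.80 B=13.43 E=26.75
Read off P at T=3.56: 20.41

P at T = 20.41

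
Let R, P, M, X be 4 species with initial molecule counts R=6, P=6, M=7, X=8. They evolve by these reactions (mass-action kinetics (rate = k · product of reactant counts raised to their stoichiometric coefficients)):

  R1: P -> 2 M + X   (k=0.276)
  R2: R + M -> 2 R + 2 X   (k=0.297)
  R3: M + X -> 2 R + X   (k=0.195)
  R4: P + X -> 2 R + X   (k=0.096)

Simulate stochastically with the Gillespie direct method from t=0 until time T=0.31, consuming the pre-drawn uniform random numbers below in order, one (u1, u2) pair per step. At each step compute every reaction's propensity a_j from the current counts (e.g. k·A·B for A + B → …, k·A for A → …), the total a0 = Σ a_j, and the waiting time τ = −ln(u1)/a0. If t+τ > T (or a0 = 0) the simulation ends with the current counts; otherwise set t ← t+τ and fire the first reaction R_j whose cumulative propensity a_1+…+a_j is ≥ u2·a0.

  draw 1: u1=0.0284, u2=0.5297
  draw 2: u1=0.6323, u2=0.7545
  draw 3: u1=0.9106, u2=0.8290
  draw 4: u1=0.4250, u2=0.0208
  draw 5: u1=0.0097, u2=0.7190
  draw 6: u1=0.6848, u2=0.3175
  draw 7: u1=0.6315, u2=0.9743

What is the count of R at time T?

R at T = 15

t=0.000: R=6 P=6 M=7 X=8
Draw 1: a1=1.656, a2=12.474, a3=10.920, a4=4.608, a0=29.658; τ=−ln(0.0284)/29.658=0.120 → t=0.120; u2·a0=0.5297·29.658=15.710; a1+a2=14.130 < 15.710 ≤ a1+…+a3=25.050 → R3 fires; R=8 P=6 M=6 X=8
Draw 2: a1=1.656, a2=14.256, a3=9.360, a4=4.608, a0=29.880; τ=−ln(0.6323)/29.880=0.015 → t=0.135; u2·a0=0.7545·29.880=22.544; a1+a2=15.912 < 22.544 ≤ a1+…+a3=25.272 → R3 fires; R=10 P=6 M=5 X=8
Draw 3: a1=1.656, a2=14.850, a3=7.800, a4=4.608, a0=28.914; τ=−ln(0.9106)/28.914=0.003 → t=0.139; u2·a0=0.8290·28.914=23.970; a1+a2=16.506 < 23.970 ≤ a1+…+a3=24.306 → R3 fires; R=12 P=6 M=4 X=8
Draw 4: a1=1.656, a2=14.256, a3=6.240, a4=4.608, a0=26.760; τ=−ln(0.4250)/26.760=0.032 → t=0.171; u2·a0=0.0208·26.760=0.557 ≤ a1=1.656 → R1 fires; R=12 P=5 M=6 X=9
Draw 5: a1=1.380, a2=21.384, a3=10.530, a4=4.320, a0=37.614; τ=−ln(0.0097)/37.614=0.123 → t=0.294; u2·a0=0.7190·37.614=27.044; a1+a2=22.764 < 27.044 ≤ a1+…+a3=33.294 → R3 fires; R=14 P=5 M=5 X=9
Draw 6: a1=1.380, a2=20.790, a3=8.775, a4=4.320, a0=35.265; τ=−ln(0.6848)/35.265=0.011 → t=0.305; u2·a0=0.3175·35.265=11.197; a1=1.380 < 11.197 ≤ a1+a2=22.170 → R2 fires; R=15 P=5 M=4 X=11
Draw 7: a1=1.380, a2=17.820, a3=8.580, a4=5.280, a0=33.060; τ=−ln(0.6315)/33.060=0.014 → t=0.319 > T=0.31: stop.
Read off R at T=0.31: 15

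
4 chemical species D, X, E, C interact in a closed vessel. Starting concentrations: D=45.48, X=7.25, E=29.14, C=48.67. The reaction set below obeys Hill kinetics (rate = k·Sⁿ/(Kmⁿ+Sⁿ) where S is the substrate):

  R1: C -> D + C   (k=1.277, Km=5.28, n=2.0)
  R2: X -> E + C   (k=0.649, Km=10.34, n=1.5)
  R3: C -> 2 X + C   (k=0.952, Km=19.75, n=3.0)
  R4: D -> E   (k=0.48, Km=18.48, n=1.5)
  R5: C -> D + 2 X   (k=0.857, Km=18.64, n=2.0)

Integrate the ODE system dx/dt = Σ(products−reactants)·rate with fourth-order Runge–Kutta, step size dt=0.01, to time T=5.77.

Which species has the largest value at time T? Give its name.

Dominant species at T: D

RK4 with dt=0.01: 577 steps to T=5.77. Trajectory (selected grid times):
t=0.00: D=45.48 X=7.25 E=29.14 C=48.67
t=0.64: D=46.52 X=9.18 E=29.56 C=48.36
t=1.28: D=47.56 X=11.07 E=30.01 C=48.09
t=1.92: D=48.60 X=12.93 E=30.49 C=47.85
t=2.56: D=49.63 X=14.76 E=30.99 C=47.62
t=3.21: D=50.68 X=16.61 E=31.52 C=47.41
t=3.85: D=51.71 X=18.41 E=32.06 C=47.22
t=4.49: D=52.73 X=20.20 E=32.61 C=47.05
t=5.13: D=53.76 X=21.97 E=33.17 C=46.88
t=5.77: D=54.78 X=23.73 E=33.75 C=46.73
At T=5.77: D=54.78 X=23.73 E=33.75 C=46.73; the largest is D.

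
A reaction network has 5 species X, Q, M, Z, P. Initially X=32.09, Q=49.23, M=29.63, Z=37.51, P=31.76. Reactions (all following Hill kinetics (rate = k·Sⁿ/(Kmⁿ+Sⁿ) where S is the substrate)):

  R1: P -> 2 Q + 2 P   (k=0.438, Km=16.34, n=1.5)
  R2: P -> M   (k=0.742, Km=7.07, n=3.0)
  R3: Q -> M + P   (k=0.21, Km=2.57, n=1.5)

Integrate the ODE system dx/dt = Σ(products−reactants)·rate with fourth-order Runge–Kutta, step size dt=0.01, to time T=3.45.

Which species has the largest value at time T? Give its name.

Dominant species at T: Q

RK4 with dt=0.01: 345 steps to T=3.45. Trajectory (selected grid times):
t=0.00: X=32.09 Q=49.23 M=29.63 Z=37.51 P=31.76
t=0.38: X=32.09 Q=49.39 M=29.99 Z=37.51 P=31.68
t=0.77: X=32.09 Q=49.56 M=30.35 Z=37.51 P=31.60
t=1.15: X=32.09 Q=49.73 M=30.71 Z=37.51 P=31.52
t=1.53: X=32.09 Q=49.89 M=31.07 Z=37.51 P=31.44
t=1.92: X=32.09 Q=50.06 M=31.44 Z=37.51 P=31.36
t=2.30: X=32.09 Q=50.22 M=31.79 Z=37.51 P=31.28
t=2.68: X=32.09 Q=50.38 M=32.15 Z=37.51 P=31.20
t=3.07: X=32.09 Q=50.55 M=32.52 Z=37.51 P=31.12
t=3.45: X=32.09 Q=50.71 M=32.88 Z=37.51 P=31.04
At T=3.45: X=32.09 Q=50.71 M=32.88 Z=37.51 P=31.04; the largest is Q.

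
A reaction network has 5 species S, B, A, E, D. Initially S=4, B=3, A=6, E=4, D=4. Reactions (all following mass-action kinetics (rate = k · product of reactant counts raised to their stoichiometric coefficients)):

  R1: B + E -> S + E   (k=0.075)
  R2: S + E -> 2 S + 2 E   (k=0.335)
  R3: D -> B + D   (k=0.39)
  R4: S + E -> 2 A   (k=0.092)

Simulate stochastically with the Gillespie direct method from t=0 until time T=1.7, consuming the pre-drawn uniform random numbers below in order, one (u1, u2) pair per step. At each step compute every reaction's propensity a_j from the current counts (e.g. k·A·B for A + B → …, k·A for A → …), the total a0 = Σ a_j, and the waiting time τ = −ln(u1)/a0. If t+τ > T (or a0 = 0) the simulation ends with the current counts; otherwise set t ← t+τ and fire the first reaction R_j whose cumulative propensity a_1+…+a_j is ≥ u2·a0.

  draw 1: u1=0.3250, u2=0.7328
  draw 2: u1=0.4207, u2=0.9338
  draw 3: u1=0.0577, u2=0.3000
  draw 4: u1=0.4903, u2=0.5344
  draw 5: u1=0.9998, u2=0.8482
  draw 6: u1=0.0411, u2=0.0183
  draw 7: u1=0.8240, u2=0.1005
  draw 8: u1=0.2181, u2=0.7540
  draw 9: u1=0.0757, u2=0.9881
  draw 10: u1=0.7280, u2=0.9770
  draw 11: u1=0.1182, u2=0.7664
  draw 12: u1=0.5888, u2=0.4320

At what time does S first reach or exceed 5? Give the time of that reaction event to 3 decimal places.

t=0.000: S=4 B=3 A=6 E=4 D=4
Draw 1: a1=0.900, a2=5.360, a3=1.560, a4=1.472, a0=9.292; τ=−ln(0.3250)/9.292=0.121 → t=0.121; u2·a0=0.7328·9.292=6.809; a1+a2=6.260 < 6.809 ≤ a1+…+a3=7.820 → R3 fires; S=4 B=4 A=6 E=4 D=4
Draw 2: a1=1.200, a2=5.360, a3=1.560, a4=1.472, a0=9.592; τ=−ln(0.4207)/9.592=0.090 → t=0.211; u2·a0=0.9338·9.592=8.957; a1+…+a3=8.120 < 8.957 ≤ a1+…+a4=9.592 → R4 fires; S=3 B=4 A=8 E=3 D=4
Draw 3: a1=0.900, a2=3.015, a3=1.560, a4=0.828, a0=6.303; τ=−ln(0.0577)/6.303=0.453 → t=0.664; u2·a0=0.3000·6.303=1.891; a1=0.900 < 1.891 ≤ a1+a2=3.915 → R2 fires; S=4 B=4 A=8 E=4 D=4
Draw 4: a1=1.200, a2=5.360, a3=1.560, a4=1.472, a0=9.592; τ=−ln(0.4903)/9.592=0.074 → t=0.738; u2·a0=0.5344·9.592=5.126; a1=1.200 < 5.126 ≤ a1+a2=6.560 → R2 fires; S=5 B=4 A=8 E=5 D=4
Draw 5: a1=1.500, a2=8.375, a3=1.560, a4=2.300, a0=13.735; τ=−ln(0.9998)/13.735=0.000 → t=0.738; u2·a0=0.8482·13.735=11.650; a1+…+a3=11.435 < 11.650 ≤ a1+…+a4=13.735 → R4 fires; S=4 B=4 A=10 E=4 D=4
Draw 6: a1=1.200, a2=5.360, a3=1.560, a4=1.472, a0=9.592; τ=−ln(0.0411)/9.592=0.333 → t=1.071; u2·a0=0.0183·9.592=0.176 ≤ a1=1.200 → R1 fires; S=5 B=3 A=10 E=4 D=4
Draw 7: a1=0.900, a2=6.700, a3=1.560, a4=1.840, a0=11.000; τ=−ln(0.8240)/11.000=0.018 → t=1.088; u2·a0=0.1005·11.000=1.106; a1=0.900 < 1.106 ≤ a1+a2=7.600 → R2 fires; S=6 B=3 A=10 E=5 D=4
Draw 8: a1=1.125, a2=10.050, a3=1.560, a4=2.760, a0=15.495; τ=−ln(0.2181)/15.495=0.098 → t=1.187; u2·a0=0.7540·15.495=11.683; a1+a2=11.175 < 11.683 ≤ a1+…+a3=12.735 → R3 fires; S=6 B=4 A=10 E=5 D=4
Draw 9: a1=1.500, a2=10.050, a3=1.560, a4=2.760, a0=15.870; τ=−ln(0.0757)/15.870=0.163 → t=1.349; u2·a0=0.9881·15.870=15.681; a1+…+a3=13.110 < 15.681 ≤ a1+…+a4=15.870 → R4 fires; S=5 B=4 A=12 E=4 D=4
Draw 10: a1=1.200, a2=6.700, a3=1.560, a4=1.840, a0=11.300; τ=−ln(0.7280)/11.300=0.028 → t=1.377; u2·a0=0.9770·11.300=11.040; a1+…+a3=9.460 < 11.040 ≤ a1+…+a4=11.300 → R4 fires; S=4 B=4 A=14 E=3 D=4
Draw 11: a1=0.900, a2=4.020, a3=1.560, a4=1.104, a0=7.584; τ=−ln(0.1182)/7.584=0.282 → t=1.659; u2·a0=0.7664·7.584=5.812; a1+a2=4.920 < 5.812 ≤ a1+…+a3=6.480 → R3 fires; S=4 B=5 A=14 E=3 D=4
Draw 12: a1=1.125, a2=4.020, a3=1.560, a4=1.104, a0=7.809; τ=−ln(0.5888)/7.809=0.068 → t=1.727 > T=1.7: stop.
S first becomes ≥ 5 when it reaches 5 at the event at t=0.738.

Threshold first reached at t = 0.738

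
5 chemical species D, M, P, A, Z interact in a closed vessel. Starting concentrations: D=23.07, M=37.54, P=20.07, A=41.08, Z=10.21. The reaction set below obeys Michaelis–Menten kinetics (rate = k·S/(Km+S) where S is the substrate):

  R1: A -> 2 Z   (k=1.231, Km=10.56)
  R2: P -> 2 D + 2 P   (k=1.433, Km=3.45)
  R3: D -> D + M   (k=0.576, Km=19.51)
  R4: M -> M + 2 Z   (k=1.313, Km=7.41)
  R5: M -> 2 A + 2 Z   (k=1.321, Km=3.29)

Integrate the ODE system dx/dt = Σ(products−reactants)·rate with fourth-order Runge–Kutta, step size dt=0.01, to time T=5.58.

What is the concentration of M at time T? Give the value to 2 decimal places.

RK4 with dt=0.01: 558 steps to T=5.58. Trajectory (selected grid times):
t=0.00: D=23.07 M=37.54 P=20.07 A=41.08 Z=10.21
t=0.62: D=24.59 M=36.98 P=20.83 A=41.98 Z=14.29
t=1.24: D=26.12 M=36.43 P=21.59 A=42.87 Z=18.37
t=1.86: D=27.65 M=35.89 P=22.36 A=43.76 Z=22.45
t=2.48: D=29.20 M=35.35 P=23.13 A=44.64 Z=26.53
t=3.10: D=30.75 M=34.82 P=23.91 A=45.52 Z=30.61
t=3.72: D=32.30 M=34.29 P=24.69 A=46.39 Z=34.69
t=4.34: D=33.87 M=33.77 P=25.47 A=47.27 Z=38.76
t=4.96: D=35.43 M=33.25 P=26.25 A=48.13 Z=42.84
t=5.58: D=37.01 M=32.74 P=27.04 A=48.99 Z=46.91
Read off M at T=5.58: 32.74

M at T = 32.74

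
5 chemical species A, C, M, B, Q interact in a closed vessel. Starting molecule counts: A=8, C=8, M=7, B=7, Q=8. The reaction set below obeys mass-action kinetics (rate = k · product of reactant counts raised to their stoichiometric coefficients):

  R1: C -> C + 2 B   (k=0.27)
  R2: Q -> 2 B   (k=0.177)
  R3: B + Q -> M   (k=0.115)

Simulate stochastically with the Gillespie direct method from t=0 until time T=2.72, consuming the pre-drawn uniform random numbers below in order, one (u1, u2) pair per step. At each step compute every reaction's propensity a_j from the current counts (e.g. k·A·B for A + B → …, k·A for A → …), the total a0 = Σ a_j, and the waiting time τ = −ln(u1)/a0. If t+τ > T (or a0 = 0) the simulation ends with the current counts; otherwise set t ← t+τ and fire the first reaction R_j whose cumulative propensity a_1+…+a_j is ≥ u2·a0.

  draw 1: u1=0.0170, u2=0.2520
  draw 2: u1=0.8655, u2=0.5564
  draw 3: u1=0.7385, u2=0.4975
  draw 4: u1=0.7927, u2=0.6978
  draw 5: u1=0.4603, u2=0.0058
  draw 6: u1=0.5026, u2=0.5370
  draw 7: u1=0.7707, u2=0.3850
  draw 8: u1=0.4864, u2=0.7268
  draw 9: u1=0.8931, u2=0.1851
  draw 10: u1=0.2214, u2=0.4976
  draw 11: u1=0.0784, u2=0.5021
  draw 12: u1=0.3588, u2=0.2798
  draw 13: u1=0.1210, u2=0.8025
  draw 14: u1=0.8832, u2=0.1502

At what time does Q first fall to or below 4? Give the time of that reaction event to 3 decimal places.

Threshold first reached at t = 0.488

t=0.000: A=8 C=8 M=7 B=7 Q=8
Draw 1: a1=2.160, a2=1.416, a3=6.440, a0=10.016; τ=−ln(0.0170)/10.016=0.407 → t=0.407; u2·a0=0.2520·10.016=2.524; a1=2.160 < 2.524 ≤ a1+a2=3.576 → R2 fires; A=8 C=8 M=7 B=9 Q=7
Draw 2: a1=2.160, a2=1.239, a3=7.245, a0=10.644; τ=−ln(0.8655)/10.644=0.014 → t=0.420; u2·a0=0.5564·10.644=5.922; a1+a2=3.399 < 5.922 ≤ a1+…+a3=10.644 → R3 fires; A=8 C=8 M=8 B=8 Q=6
Draw 3: a1=2.160, a2=1.062, a3=5.520, a0=8.742; τ=−ln(0.7385)/8.742=0.035 → t=0.455; u2·a0=0.4975·8.742=4.349; a1+a2=3.222 < 4.349 ≤ a1+…+a3=8.742 → R3 fires; A=8 C=8 M=9 B=7 Q=5
Draw 4: a1=2.160, a2=0.885, a3=4.025, a0=7.070; τ=−ln(0.7927)/7.070=0.033 → t=0.488; u2·a0=0.6978·7.070=4.933; a1+a2=3.045 < 4.933 ≤ a1+…+a3=7.070 → R3 fires; A=8 C=8 M=10 B=6 Q=4
Draw 5: a1=2.160, a2=0.708, a3=2.760, a0=5.628; τ=−ln(0.4603)/5.628=0.138 → t=0.626; u2·a0=0.0058·5.628=0.033 ≤ a1=2.160 → R1 fires; A=8 C=8 M=10 B=8 Q=4
Draw 6: a1=2.160, a2=0.708, a3=3.680, a0=6.548; τ=−ln(0.5026)/6.548=0.105 → t=0.731; u2·a0=0.5370·6.548=3.516; a1+a2=2.868 < 3.516 ≤ a1+…+a3=6.548 → R3 fires; A=8 C=8 M=11 B=7 Q=3
Draw 7: a1=2.160, a2=0.531, a3=2.415, a0=5.106; τ=−ln(0.7707)/5.106=0.051 → t=0.782; u2·a0=0.3850·5.106=1.966 ≤ a1=2.160 → R1 fires; A=8 C=8 M=11 B=9 Q=3
Draw 8: a1=2.160, a2=0.531, a3=3.105, a0=5.796; τ=−ln(0.4864)/5.796=0.124 → t=0.906; u2·a0=0.7268·5.796=4.213; a1+a2=2.691 < 4.213 ≤ a1+…+a3=5.796 → R3 fires; A=8 C=8 M=12 B=8 Q=2
Draw 9: a1=2.160, a2=0.354, a3=1.840, a0=4.354; τ=−ln(0.8931)/4.354=0.026 → t=0.932; u2·a0=0.1851·4.354=0.806 ≤ a1=2.160 → R1 fires; A=8 C=8 M=12 B=10 Q=2
Draw 10: a1=2.160, a2=0.354, a3=2.300, a0=4.814; τ=−ln(0.2214)/4.814=0.313 → t=1.245; u2·a0=0.4976·4.814=2.395; a1=2.160 < 2.395 ≤ a1+a2=2.514 → R2 fires; A=8 C=8 M=12 B=12 Q=1
Draw 11: a1=2.160, a2=0.177, a3=1.380, a0=3.717; τ=−ln(0.0784)/3.717=0.685 → t=1.930; u2·a0=0.5021·3.717=1.866 ≤ a1=2.160 → R1 fires; A=8 C=8 M=12 B=14 Q=1
Draw 12: a1=2.160, a2=0.177, a3=1.610, a0=3.947; τ=−ln(0.3588)/3.947=0.260 → t=2.190; u2·a0=0.2798·3.947=1.104 ≤ a1=2.160 → R1 fires; A=8 C=8 M=12 B=16 Q=1
Draw 13: a1=2.160, a2=0.177, a3=1.840, a0=4.177; τ=−ln(0.1210)/4.177=0.506 → t=2.696; u2·a0=0.8025·4.177=3.352; a1+a2=2.337 < 3.352 ≤ a1+…+a3=4.177 → R3 fires; A=8 C=8 M=13 B=15 Q=0
Draw 14: a1=2.160, a2=0.000, a3=0.000, a0=2.160; τ=−ln(0.8832)/2.160=0.058 → t=2.753 > T=2.72: stop.
Q first becomes ≤ 4 when it reaches 4 at the event at t=0.488.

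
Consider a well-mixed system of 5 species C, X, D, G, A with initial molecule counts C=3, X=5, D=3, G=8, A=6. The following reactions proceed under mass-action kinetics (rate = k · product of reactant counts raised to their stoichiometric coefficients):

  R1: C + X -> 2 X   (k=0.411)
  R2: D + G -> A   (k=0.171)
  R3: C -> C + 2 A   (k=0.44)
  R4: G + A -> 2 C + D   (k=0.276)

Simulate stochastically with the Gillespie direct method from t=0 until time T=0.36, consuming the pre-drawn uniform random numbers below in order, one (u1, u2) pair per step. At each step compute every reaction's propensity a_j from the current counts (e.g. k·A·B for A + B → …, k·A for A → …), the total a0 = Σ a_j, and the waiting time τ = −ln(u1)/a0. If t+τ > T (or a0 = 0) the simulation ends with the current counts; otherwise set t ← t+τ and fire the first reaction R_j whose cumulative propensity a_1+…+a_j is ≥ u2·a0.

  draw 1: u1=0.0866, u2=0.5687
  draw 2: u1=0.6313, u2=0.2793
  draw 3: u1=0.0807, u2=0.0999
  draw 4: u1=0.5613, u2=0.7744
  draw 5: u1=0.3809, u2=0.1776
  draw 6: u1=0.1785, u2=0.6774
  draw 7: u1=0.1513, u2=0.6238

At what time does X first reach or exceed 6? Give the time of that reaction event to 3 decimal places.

t=0.000: C=3 X=5 D=3 G=8 A=6
Draw 1: a1=6.165, a2=4.104, a3=1.320, a4=13.248, a0=24.837; τ=−ln(0.0866)/24.837=0.099 → t=0.099; u2·a0=0.5687·24.837=14.125; a1+…+a3=11.589 < 14.125 ≤ a1+…+a4=24.837 → R4 fires; C=5 X=5 D=4 G=7 A=5
Draw 2: a1=10.275, a2=4.788, a3=2.200, a4=9.660, a0=26.923; τ=−ln(0.6313)/26.923=0.017 → t=0.116; u2·a0=0.2793·26.923=7.520 ≤ a1=10.275 → R1 fires; C=4 X=6 D=4 G=7 A=5
Draw 3: a1=9.864, a2=4.788, a3=1.760, a4=9.660, a0=26.072; τ=−ln(0.0807)/26.072=0.097 → t=0.212; u2·a0=0.0999·26.072=2.605 ≤ a1=9.864 → R1 fires; C=3 X=7 D=4 G=7 A=5
Draw 4: a1=8.631, a2=4.788, a3=1.320, a4=9.660, a0=24.399; τ=−ln(0.5613)/24.399=0.024 → t=0.236; u2·a0=0.7744·24.399=18.895; a1+…+a3=14.739 < 18.895 ≤ a1+…+a4=24.399 → R4 fires; C=5 X=7 D=5 G=6 A=4
Draw 5: a1=14.385, a2=5.130, a3=2.200, a4=6.624, a0=28.339; τ=−ln(0.3809)/28.339=0.034 → t=0.270; u2·a0=0.1776·28.339=5.033 ≤ a1=14.385 → R1 fires; C=4 X=8 D=5 G=6 A=4
Draw 6: a1=13.152, a2=5.130, a3=1.760, a4=6.624, a0=26.666; τ=−ln(0.1785)/26.666=0.065 → t=0.334; u2·a0=0.6774·26.666=18.064; a1=13.152 < 18.064 ≤ a1+a2=18.282 → R2 fires; C=4 X=8 D=4 G=5 A=5
Draw 7: a1=13.152, a2=3.420, a3=1.760, a4=6.900, a0=25.232; τ=−ln(0.1513)/25.232=0.075 → t=0.409 > T=0.36: stop.
X first becomes ≥ 6 when it reaches 6 at the event at t=0.116.

Threshold first reached at t = 0.116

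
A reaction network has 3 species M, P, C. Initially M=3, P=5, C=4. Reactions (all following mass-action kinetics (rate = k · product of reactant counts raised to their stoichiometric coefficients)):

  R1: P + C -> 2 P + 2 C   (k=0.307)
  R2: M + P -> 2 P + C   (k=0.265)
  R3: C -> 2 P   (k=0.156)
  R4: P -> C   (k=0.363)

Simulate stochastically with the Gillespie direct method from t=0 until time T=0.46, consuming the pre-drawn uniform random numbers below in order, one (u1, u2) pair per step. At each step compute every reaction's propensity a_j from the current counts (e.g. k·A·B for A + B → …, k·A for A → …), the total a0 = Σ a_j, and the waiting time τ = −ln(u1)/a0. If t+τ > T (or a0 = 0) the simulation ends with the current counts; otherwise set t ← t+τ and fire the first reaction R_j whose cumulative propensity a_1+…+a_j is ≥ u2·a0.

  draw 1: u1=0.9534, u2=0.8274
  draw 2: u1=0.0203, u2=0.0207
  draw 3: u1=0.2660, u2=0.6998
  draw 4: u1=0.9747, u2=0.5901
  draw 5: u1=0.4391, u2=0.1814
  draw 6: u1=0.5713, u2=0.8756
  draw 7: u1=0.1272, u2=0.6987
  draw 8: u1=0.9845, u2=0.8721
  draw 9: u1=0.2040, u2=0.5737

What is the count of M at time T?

t=0.000: M=3 P=5 C=4
Draw 1: a1=6.140, a2=3.975, a3=0.624, a4=1.815, a0=12.554; τ=−ln(0.9534)/12.554=0.004 → t=0.004; u2·a0=0.8274·12.554=10.387; a1+a2=10.115 < 10.387 ≤ a1+…+a3=10.739 → R3 fires; M=3 P=7 C=3
Draw 2: a1=6.447, a2=5.565, a3=0.468, a4=2.541, a0=15.021; τ=−ln(0.0203)/15.021=0.259 → t=0.263; u2·a0=0.0207·15.021=0.311 ≤ a1=6.447 → R1 fires; M=3 P=8 C=4
Draw 3: a1=9.824, a2=6.360, a3=0.624, a4=2.904, a0=19.712; τ=−ln(0.2660)/19.712=0.067 → t=0.330; u2·a0=0.6998·19.712=13.794; a1=9.824 < 13.794 ≤ a1+a2=16.184 → R2 fires; M=2 P=9 C=5
Draw 4: a1=13.815, a2=4.770, a3=0.780, a4=3.267, a0=22.632; τ=−ln(0.9747)/22.632=0.001 → t=0.332; u2·a0=0.5901·22.632=13.355 ≤ a1=13.815 → R1 fires; M=2 P=10 C=6
Draw 5: a1=18.420, a2=5.300, a3=0.936, a4=3.630, a0=28.286; τ=−ln(0.4391)/28.286=0.029 → t=0.361; u2·a0=0.1814·28.286=5.131 ≤ a1=18.420 → R1 fires; M=2 P=11 C=7
Draw 6: a1=23.639, a2=5.830, a3=1.092, a4=3.993, a0=34.554; τ=−ln(0.5713)/34.554=0.016 → t=0.377; u2·a0=0.8756·34.554=30.255; a1+a2=29.469 < 30.255 ≤ a1+…+a3=30.561 → R3 fires; M=2 P=13 C=6
Draw 7: a1=23.946, a2=6.890, a3=0.936, a4=4.719, a0=36.491; τ=−ln(0.1272)/36.491=0.057 → t=0.433; u2·a0=0.6987·36.491=25.496; a1=23.946 < 25.496 ≤ a1+a2=30.836 → R2 fires; M=1 P=14 C=7
Draw 8: a1=30.086, a2=3.710, a3=1.092, a4=5.082, a0=39.970; τ=−ln(0.9845)/39.970=0.000 → t=0.434; u2·a0=0.8721·39.970=34.858; a1+a2=33.796 < 34.858 ≤ a1+…+a3=34.888 → R3 fires; M=1 P=16 C=6
Draw 9: a1=29.472, a2=4.240, a3=0.936, a4=5.808, a0=40.456; τ=−ln(0.2040)/40.456=0.039 → t=0.473 > T=0.46: stop.
Read off M at T=0.46: 1

M at T = 1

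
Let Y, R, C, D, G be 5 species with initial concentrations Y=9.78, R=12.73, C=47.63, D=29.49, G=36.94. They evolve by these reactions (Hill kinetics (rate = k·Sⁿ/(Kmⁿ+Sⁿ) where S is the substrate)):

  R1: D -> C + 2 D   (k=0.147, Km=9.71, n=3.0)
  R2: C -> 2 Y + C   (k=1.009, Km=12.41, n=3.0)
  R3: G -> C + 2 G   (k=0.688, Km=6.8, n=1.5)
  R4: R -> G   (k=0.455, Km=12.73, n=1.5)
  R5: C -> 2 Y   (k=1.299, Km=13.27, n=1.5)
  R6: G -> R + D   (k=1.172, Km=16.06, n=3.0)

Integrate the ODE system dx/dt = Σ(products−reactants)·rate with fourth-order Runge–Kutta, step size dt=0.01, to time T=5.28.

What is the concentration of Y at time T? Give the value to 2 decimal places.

RK4 with dt=0.01: 528 steps to T=5.28. Trajectory (selected grid times):
t=0.00: Y=9.78 R=12.73 C=47.63 D=29.49 G=36.94
t=0.59: Y=12.29 R=13.23 C=47.42 D=30.21 G=36.81
t=1.17: Y=14.75 R=13.72 C=47.22 D=30.92 G=36.69
t=1.76: Y=17.25 R=14.22 C=47.01 D=31.64 G=36.58
t=2.35: Y=19.75 R=14.71 C=46.81 D=32.37 G=36.46
t=2.93: Y=22.21 R=15.19 C=46.60 D=33.08 G=36.35
t=3.52: Y=24.71 R=15.67 C=46.40 D=33.80 G=36.24
t=4.11: Y=27.20 R=16.15 C=46.19 D=34.52 G=36.14
t=4.69: Y=29.66 R=16.62 C=45.99 D=35.23 G=36.04
t=5.28: Y=32.15 R=17.09 C=45.79 D=35.95 G=35.94
Read off Y at T=5.28: 32.15

Y at T = 32.15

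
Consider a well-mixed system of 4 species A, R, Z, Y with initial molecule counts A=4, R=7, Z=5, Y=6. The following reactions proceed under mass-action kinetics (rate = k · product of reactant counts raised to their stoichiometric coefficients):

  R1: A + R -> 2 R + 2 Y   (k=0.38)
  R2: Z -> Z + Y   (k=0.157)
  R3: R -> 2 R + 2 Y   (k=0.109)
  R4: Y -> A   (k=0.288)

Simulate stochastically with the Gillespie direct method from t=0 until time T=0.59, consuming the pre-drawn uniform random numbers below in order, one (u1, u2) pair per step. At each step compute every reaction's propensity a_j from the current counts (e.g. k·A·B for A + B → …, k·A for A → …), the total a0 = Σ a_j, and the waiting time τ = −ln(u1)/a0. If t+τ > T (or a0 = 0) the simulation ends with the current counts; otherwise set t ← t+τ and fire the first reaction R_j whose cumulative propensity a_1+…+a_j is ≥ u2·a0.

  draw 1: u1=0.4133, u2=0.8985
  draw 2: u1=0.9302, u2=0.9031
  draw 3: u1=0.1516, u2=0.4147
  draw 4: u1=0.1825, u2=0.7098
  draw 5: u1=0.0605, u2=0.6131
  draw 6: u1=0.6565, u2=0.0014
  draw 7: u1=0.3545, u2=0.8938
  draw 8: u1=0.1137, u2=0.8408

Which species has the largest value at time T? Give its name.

t=0.000: A=4 R=7 Z=5 Y=6
Draw 1: a1=10.640, a2=0.785, a3=0.763, a4=1.728, a0=13.916; τ=−ln(0.4133)/13.916=0.063 → t=0.063; u2·a0=0.8985·13.916=12.504; a1+…+a3=12.188 < 12.504 ≤ a1+…+a4=13.916 → R4 fires; A=5 R=7 Z=5 Y=5
Draw 2: a1=13.300, a2=0.785, a3=0.763, a4=1.440, a0=16.288; τ=−ln(0.9302)/16.288=0.004 → t=0.068; u2·a0=0.9031·16.288=14.710; a1+a2=14.085 < 14.710 ≤ a1+…+a3=14.848 → R3 fires; A=5 R=8 Z=5 Y=7
Draw 3: a1=15.200, a2=0.785, a3=0.872, a4=2.016, a0=18.873; τ=−ln(0.1516)/18.873=0.100 → t=0.168; u2·a0=0.4147·18.873=7.827 ≤ a1=15.200 → R1 fires; A=4 R=9 Z=5 Y=9
Draw 4: a1=13.680, a2=0.785, a3=0.981, a4=2.592, a0=18.038; τ=−ln(0.1825)/18.038=0.094 → t=0.262; u2·a0=0.7098·18.038=12.803 ≤ a1=13.680 → R1 fires; A=3 R=10 Z=5 Y=11
Draw 5: a1=11.400, a2=0.785, a3=1.090, a4=3.168, a0=16.443; τ=−ln(0.0605)/16.443=0.171 → t=0.433; u2·a0=0.6131·16.443=10.081 ≤ a1=11.400 → R1 fires; A=2 R=11 Z=5 Y=13
Draw 6: a1=8.360, a2=0.785, a3=1.199, a4=3.744, a0=14.088; τ=−ln(0.6565)/14.088=0.030 → t=0.463; u2·a0=0.0014·14.088=0.020 ≤ a1=8.360 → R1 fires; A=1 R=12 Z=5 Y=15
Draw 7: a1=4.560, a2=0.785, a3=1.308, a4=4.320, a0=10.973; τ=−ln(0.3545)/10.973=0.095 → t=0.557; u2·a0=0.8938·10.973=9.808; a1+…+a3=6.653 < 9.808 ≤ a1+…+a4=10.973 → R4 fires; A=2 R=12 Z=5 Y=14
Draw 8: a1=9.120, a2=0.785, a3=1.308, a4=4.032, a0=15.245; τ=−ln(0.1137)/15.245=0.143 → t=0.700 > T=0.59: stop.
At T=0.59: A=2 R=12 Z=5 Y=14; the largest is Y.

Dominant species at T: Y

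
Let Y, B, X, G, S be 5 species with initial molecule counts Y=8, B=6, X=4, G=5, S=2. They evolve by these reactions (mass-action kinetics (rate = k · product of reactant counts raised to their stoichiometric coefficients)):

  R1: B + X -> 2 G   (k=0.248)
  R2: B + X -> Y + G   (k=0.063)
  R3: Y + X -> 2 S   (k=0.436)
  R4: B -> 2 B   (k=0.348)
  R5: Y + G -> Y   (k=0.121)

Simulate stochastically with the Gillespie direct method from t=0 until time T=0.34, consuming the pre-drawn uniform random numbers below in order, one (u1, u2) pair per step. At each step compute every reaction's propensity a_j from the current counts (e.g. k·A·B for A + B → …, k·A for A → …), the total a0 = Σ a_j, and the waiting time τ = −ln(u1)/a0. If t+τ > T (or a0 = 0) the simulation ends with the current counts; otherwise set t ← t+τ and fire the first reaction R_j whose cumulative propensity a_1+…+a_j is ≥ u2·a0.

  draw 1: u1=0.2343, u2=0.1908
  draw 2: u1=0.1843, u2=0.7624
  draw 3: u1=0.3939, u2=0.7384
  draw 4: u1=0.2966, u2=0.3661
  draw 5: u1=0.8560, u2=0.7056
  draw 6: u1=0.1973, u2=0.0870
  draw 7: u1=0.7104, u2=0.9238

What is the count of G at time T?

t=0.000: Y=8 B=6 X=4 G=5 S=2
Draw 1: a1=5.952, a2=1.512, a3=13.952, a4=2.088, a5=4.840, a0=28.344; τ=−ln(0.2343)/28.344=0.051 → t=0.051; u2·a0=0.1908·28.344=5.408 ≤ a1=5.952 → R1 fires; Y=8 B=5 X=3 G=7 S=2
Draw 2: a1=3.720, a2=0.945, a3=10.464, a4=1.740, a5=6.776, a0=23.645; τ=−ln(0.1843)/23.645=0.072 → t=0.123; u2·a0=0.7624·23.645=18.027; a1+…+a4=16.869 < 18.027 ≤ a1+…+a5=23.645 → R5 fires; Y=8 B=5 X=3 G=6 S=2
Draw 3: a1=3.720, a2=0.945, a3=10.464, a4=1.740, a5=5.808, a0=22.677; τ=−ln(0.3939)/22.677=0.041 → t=0.164; u2·a0=0.7384·22.677=16.745; a1+…+a3=15.129 < 16.745 ≤ a1+…+a4=16.869 → R4 fires; Y=8 B=6 X=3 G=6 S=2
Draw 4: a1=4.464, a2=1.134, a3=10.464, a4=2.088, a5=5.808, a0=23.958; τ=−ln(0.2966)/23.958=0.051 → t=0.215; u2·a0=0.3661·23.958=8.771; a1+a2=5.598 < 8.771 ≤ a1+…+a3=16.062 → R3 fires; Y=7 B=6 X=2 G=6 S=4
Draw 5: a1=2.976, a2=0.756, a3=6.104, a4=2.088, a5=5.082, a0=17.006; τ=−ln(0.8560)/17.006=0.009 → t=0.224; u2·a0=0.7056·17.006=11.999; a1+…+a4=11.924 < 11.999 ≤ a1+…+a5=17.006 → R5 fires; Y=7 B=6 X=2 G=5 S=4
Draw 6: a1=2.976, a2=0.756, a3=6.104, a4=2.088, a5=4.235, a0=16.159; τ=−ln(0.1973)/16.159=0.100 → t=0.324; u2·a0=0.0870·16.159=1.406 ≤ a1=2.976 → R1 fires; Y=7 B=5 X=1 G=7 S=4
Draw 7: a1=1.240, a2=0.315, a3=3.052, a4=1.740, a5=5.929, a0=12.276; τ=−ln(0.7104)/12.276=0.028 → t=0.352 > T=0.34: stop.
Read off G at T=0.34: 7

G at T = 7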